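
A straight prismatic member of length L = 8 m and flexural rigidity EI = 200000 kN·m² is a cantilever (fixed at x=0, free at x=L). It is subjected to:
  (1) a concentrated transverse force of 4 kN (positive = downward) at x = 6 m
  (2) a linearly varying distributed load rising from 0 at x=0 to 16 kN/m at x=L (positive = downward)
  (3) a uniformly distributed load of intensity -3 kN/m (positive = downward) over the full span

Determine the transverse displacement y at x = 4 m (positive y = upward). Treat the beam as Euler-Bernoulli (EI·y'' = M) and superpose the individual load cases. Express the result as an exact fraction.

Load 1 — point force P=4 kN at a=6 m (b=L-a=2):
  y_1 = -Px²(3a-x)/(6EI)  [x≤a] = -4·4²·(3·6-4)/(6·200000) = -7/9375 m
Load 2 — triangular load w₀=16 kN/m (0→w₀ over full span):
  y_2 = (w₀Lx³/12-w₀L²x²/6-w₀x⁵/(120L))/EI = (16·8·4³/12-16·8²·4²/6-16·4⁵/(120·8))/200000 = -484/46875 m
Load 3 — uniform load w=-3 kN/m over full span:
  y_3 = -wx²(x²-4Lx+6L²)/(24EI) = -(-3)·4²·(4²-4·8·4+6·8²)/(24·200000) = 17/6250 m
Superposition: y = Σ y_i = -261/31250 m ≈ -0.008352 m

y(4) = -261/31250 m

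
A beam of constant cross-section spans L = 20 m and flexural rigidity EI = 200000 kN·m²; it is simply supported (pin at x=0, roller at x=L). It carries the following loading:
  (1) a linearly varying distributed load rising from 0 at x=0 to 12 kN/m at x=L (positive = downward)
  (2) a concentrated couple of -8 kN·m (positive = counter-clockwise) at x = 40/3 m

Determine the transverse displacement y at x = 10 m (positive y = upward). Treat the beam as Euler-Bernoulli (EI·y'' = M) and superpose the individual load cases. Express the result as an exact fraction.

y(10) = -223/3600 m

Load 1 — triangular load w₀=12 kN/m (0→w₀ over full span):
  y_1 = -w₀x(7L⁴-10L²x²+3x⁴)/(360LEI) = -12·10·(7·20⁴-10·20²·10²+3·10⁴)/(360·20·200000) = -1/16 m
Load 2 — applied couple M₀=-8 kN·m at a=40/3 m (b=L-a=20/3):
  y_2 = (M₀x³/(6L)+C₁x)/EI  [x≤a] with C₁=M₀(3b²-L²)/(6L)=160/9 = ((-8)·10³/(6·20)+(160/9)·10)/200000 = 1/1800 m
Superposition: y = Σ y_i = -223/3600 m ≈ -0.061944 m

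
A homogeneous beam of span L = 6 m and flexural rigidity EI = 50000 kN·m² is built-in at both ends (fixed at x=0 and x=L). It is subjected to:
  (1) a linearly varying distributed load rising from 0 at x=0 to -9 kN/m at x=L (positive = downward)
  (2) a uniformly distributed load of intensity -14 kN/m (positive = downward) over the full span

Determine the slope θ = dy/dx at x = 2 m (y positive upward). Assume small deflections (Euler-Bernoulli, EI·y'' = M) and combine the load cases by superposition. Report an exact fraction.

Load 1 — triangular load w₀=-9 kN/m (0→w₀ over full span):
  θ_1 = -w₀(2x(L-x)(L-2x)(x+2L)+x²(L-x)²)/(120LEI) = -(-9)·(2·2·(6-2)·(6-2·2)·(2+2·6)+2²·(6-2)²)/(120·6·50000) = 2/15625 rad
Load 2 — uniform load w=-14 kN/m over full span:
  θ_2 = -wx(L-x)(L-2x)/(12EI) = -(-14)·2·(6-2)·(6-2·2)/(12·50000) = 7/18750 rad
Superposition: θ = Σ θ_i = 47/93750 rad ≈ 0.000501 rad

θ(2) = 47/93750 rad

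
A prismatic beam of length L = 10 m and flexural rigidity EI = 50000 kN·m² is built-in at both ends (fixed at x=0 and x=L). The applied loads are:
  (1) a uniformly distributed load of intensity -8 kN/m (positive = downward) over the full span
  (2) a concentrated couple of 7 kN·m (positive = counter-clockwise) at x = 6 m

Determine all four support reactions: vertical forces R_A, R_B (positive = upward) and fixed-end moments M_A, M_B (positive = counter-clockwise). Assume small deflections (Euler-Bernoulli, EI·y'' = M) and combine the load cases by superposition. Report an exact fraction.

Load 1 — uniform load w=-8 kN/m over full span:
  R_A = wL/2 = (-8)·10/2 = -40 kN
  M_A = wL²/12 = (-8)·10²/12 = -200/3 kN·m
  R_B = wL/2 = (-8)·10/2 = -40 kN
  M_B = -wL²/12 = -(-8)·10²/12 = 200/3 kN·m
Load 2 — applied couple M₀=7 kN·m at a=6 m (b=L-a=4):
  R_A = 6M₀ab/L³ = 6·7·6·4/10³ = 126/125 kN
  M_A = M₀b(2a-b)/L² = 7·4·(2·6-4)/10² = 56/25 kN·m
  R_B = -6M₀ab/L³ = -6·7·6·4/10³ = -126/125 kN
  M_B = M₀a(2b-a)/L² = 7·6·(2·4-6)/10² = 21/25 kN·m
Superposition: R_A = -4874/125 kN, M_A = -4832/75 kN·m, R_B = -5126/125 kN, M_B = 5063/75 kN·m

R_A = -4874/125 kN, M_A = -4832/75 kN·m, R_B = -5126/125 kN, M_B = 5063/75 kN·m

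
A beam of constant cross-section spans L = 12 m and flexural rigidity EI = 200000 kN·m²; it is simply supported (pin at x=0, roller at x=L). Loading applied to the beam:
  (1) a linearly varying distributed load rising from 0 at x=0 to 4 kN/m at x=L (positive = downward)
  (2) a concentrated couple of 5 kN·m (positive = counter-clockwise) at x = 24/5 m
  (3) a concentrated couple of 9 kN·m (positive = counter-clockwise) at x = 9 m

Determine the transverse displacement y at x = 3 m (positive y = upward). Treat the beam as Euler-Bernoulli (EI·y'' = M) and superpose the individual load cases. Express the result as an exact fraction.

Load 1 — triangular load w₀=4 kN/m (0→w₀ over full span):
  y_1 = -w₀x(7L⁴-10L²x²+3x⁴)/(360LEI) = -4·3·(7·12⁴-10·12²·3²+3·3⁴)/(360·12·200000) = -2943/1600000 m
Load 2 — applied couple M₀=5 kN·m at a=24/5 m (b=L-a=36/5):
  y_2 = (M₀x³/(6L)+C₁x)/EI  [x≤a] with C₁=M₀(3b²-L²)/(6L)=4/5 = (5·3³/(6·12)+(4/5)·3)/200000 = 171/8000000 m
Load 3 — applied couple M₀=9 kN·m at a=9 m (b=L-a=3):
  y_3 = (M₀x³/(6L)+C₁x)/EI  [x≤a] with C₁=M₀(3b²-L²)/(6L)=-117/8 = (9·3³/(6·12)+(-117/8)·3)/200000 = -81/400000 m
Superposition: y = Σ y_i = -4041/2000000 m ≈ -0.002021 m

y(3) = -4041/2000000 m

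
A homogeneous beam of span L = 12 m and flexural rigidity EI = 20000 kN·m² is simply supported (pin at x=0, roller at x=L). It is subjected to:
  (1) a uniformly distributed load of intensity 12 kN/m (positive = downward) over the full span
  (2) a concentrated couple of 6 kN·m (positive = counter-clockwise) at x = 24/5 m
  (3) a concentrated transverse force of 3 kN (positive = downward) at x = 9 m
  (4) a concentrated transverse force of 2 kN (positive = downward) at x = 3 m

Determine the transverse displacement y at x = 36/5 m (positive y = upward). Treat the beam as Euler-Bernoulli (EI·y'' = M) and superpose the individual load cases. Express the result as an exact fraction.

y(36/5) = -3980511/25000000 m

Load 1 — uniform load w=12 kN/m over full span:
  y_1 = -wx(L³-2Lx²+x³)/(24EI) = -12·(36/5)·(12³-2·12·(36/5)²+(36/5)³)/(24·20000) = -60264/390625 m
Load 2 — applied couple M₀=6 kN·m at a=24/5 m (b=L-a=36/5):
  y_2 = (M₀x³/(6L)-M₀(x-a)²/2+C₁x)/EI  [x>a] with C₁=M₀(3b²-L²)/(6L)=24/25 = (6·(36/5)³/(6·12)-6·((36/5)-(24/5))²/2+(24/25)·(36/5))/20000 = 81/78125 m
Load 3 — point force P=3 kN at a=9 m (b=L-a=3):
  y_3 = -Pbx(L²-b²-x²)/(6LEI)  [x≤a] = -3·3·(36/5)·(12²-3²-(36/5)²)/(6·12·20000) = -18711/5000000 m
Load 4 — point force P=2 kN at a=3 m (b=L-a=9):
  y_4 = -Pa(L-x)(2Lx-a²-x²)/(6LEI)  [x>a] = -2·3·(12-(36/5))·(2·12·(36/5)-3²-(36/5)²)/(6·12·20000) = -2799/1250000 m
Superposition: y = Σ y_i = -3980511/25000000 m ≈ -0.159220 m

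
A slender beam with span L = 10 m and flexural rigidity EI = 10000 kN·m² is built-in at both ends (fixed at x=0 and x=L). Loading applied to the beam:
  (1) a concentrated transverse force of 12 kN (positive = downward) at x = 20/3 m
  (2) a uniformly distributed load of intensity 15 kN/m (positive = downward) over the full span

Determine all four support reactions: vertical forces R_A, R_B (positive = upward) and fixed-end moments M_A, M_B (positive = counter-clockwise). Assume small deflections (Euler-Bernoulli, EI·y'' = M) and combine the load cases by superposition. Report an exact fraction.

R_A = 703/9 kN, M_A = 1205/9 kN·m, R_B = 755/9 kN, M_B = -1285/9 kN·m

Load 1 — point force P=12 kN at a=20/3 m (b=L-a=10/3):
  R_A = Pb²(3a+b)/L³ = 12·(10/3)²·(3·(20/3)+(10/3))/10³ = 28/9 kN
  M_A = Pab²/L² = 12·(20/3)·(10/3)²/10² = 80/9 kN·m
  R_B = Pa²(a+3b)/L³ = 12·(20/3)²·((20/3)+3·(10/3))/10³ = 80/9 kN
  M_B = -Pa²b/L² = -12·(20/3)²·(10/3)/10² = -160/9 kN·m
Load 2 — uniform load w=15 kN/m over full span:
  R_A = wL/2 = 15·10/2 = 75 kN
  M_A = wL²/12 = 15·10²/12 = 125 kN·m
  R_B = wL/2 = 15·10/2 = 75 kN
  M_B = -wL²/12 = -15·10²/12 = -125 kN·m
Superposition: R_A = 703/9 kN, M_A = 1205/9 kN·m, R_B = 755/9 kN, M_B = -1285/9 kN·m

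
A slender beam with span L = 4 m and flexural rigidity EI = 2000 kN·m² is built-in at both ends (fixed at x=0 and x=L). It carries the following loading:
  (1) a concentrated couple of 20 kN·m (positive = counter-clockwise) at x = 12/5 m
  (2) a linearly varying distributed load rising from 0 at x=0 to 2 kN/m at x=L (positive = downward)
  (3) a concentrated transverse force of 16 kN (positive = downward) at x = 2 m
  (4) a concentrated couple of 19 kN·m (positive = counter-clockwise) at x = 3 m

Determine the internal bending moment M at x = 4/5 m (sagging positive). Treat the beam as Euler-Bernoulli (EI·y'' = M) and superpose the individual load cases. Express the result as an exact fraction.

M(4/5) = -24311/6000 kN·m

Load 1 — applied couple M₀=20 kN·m at a=12/5 m (b=L-a=8/5):
  M_1 = R_Ax - M_A  [x≤a] with R_A=36/5, M_A=32/5 = (36/5)·(4/5) - (32/5) = -16/25 kN·m
Load 2 — triangular load w₀=2 kN/m (0→w₀ over full span):
  M_2 = 3w₀Lx/20 - w₀L²/30 - w₀x³/(6L) = 3·2·4·(4/5)/20 - 2·4²/30 - 2·(4/5)³/(6·4) = -56/375 kN·m
Load 3 — point force P=16 kN at a=2 m (b=L-a=2):
  M_3 = Pb²(3a+b)x/L³ - Pab²/L²  [x≤a] = 16·2²·(3·2+2)·(4/5)/4³ - 16·2·2²/4² = -8/5 kN·m
Load 4 — applied couple M₀=19 kN·m at a=3 m (b=L-a=1):
  M_4 = R_Ax - M_A  [x≤a] with R_A=171/32, M_A=95/16 = (171/32)·(4/5) - (95/16) = -133/80 kN·m
Superposition: M = Σ M_i = -24311/6000 kN·m ≈ -4.051833 kN·m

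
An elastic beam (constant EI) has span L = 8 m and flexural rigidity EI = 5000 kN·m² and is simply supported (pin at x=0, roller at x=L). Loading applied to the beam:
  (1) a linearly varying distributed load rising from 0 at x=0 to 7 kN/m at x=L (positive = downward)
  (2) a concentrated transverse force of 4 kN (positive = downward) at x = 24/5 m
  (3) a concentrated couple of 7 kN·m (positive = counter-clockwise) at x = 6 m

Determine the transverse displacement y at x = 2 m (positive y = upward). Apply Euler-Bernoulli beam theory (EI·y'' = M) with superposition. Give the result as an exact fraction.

Load 1 — triangular load w₀=7 kN/m (0→w₀ over full span):
  y_1 = -w₀x(7L⁴-10L²x²+3x⁴)/(360LEI) = -7·2·(7·8⁴-10·8²·2²+3·2⁴)/(360·8·5000) = -763/30000 m
Load 2 — point force P=4 kN at a=24/5 m (b=L-a=16/5):
  y_2 = -Pbx(L²-b²-x²)/(6LEI)  [x≤a] = -4·(16/5)·2·(8²-(16/5)²-2²)/(6·8·5000) = -1244/234375 m
Load 3 — applied couple M₀=7 kN·m at a=6 m (b=L-a=2):
  y_3 = (M₀x³/(6L)+C₁x)/EI  [x≤a] with C₁=M₀(3b²-L²)/(6L)=-91/12 = (7·2³/(6·8)+(-91/12)·2)/5000 = -7/2500 m
Superposition: y = Σ y_i = -125779/3750000 m ≈ -0.033541 m

y(2) = -125779/3750000 m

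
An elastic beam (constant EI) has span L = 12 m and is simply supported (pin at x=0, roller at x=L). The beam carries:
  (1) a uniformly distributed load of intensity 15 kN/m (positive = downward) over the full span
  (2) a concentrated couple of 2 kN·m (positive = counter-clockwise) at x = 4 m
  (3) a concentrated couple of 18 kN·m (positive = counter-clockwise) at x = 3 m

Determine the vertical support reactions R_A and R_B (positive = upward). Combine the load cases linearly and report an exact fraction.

R_A = 275/3 kN, R_B = 265/3 kN

Load 1 — uniform load w=15 kN/m over full span:
  R_A = wL/2 = 15·12/2 = 90 kN
  R_B = wL/2 = 15·12/2 = 90 kN
Load 2 — applied couple M₀=2 kN·m at a=4 m (b=L-a=8):
  R_A = M₀/L = 2/12 = 1/6 kN
  R_B = -M₀/L = -2/12 = -1/6 kN
Load 3 — applied couple M₀=18 kN·m at a=3 m (b=L-a=9):
  R_A = M₀/L = 18/12 = 3/2 kN
  R_B = -M₀/L = -18/12 = -3/2 kN
Superposition: R_A = 275/3 kN, R_B = 265/3 kN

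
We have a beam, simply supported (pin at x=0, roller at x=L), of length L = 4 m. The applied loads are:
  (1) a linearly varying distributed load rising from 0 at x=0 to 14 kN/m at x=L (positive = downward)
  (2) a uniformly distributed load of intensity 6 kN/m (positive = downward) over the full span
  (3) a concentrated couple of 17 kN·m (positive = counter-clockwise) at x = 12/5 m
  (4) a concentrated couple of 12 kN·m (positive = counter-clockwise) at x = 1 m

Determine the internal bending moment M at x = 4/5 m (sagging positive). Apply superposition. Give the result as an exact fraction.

Load 1 — triangular load w₀=14 kN/m (0→w₀ over full span):
  M_1 = w₀Lx/6 - w₀x³/(6L) = 14·4·(4/5)/6 - 14·(4/5)³/(6·4) = 896/125 kN·m
Load 2 — uniform load w=6 kN/m over full span:
  M_2 = wx(L-x)/2 = 6·(4/5)·(4-(4/5))/2 = 192/25 kN·m
Load 3 — applied couple M₀=17 kN·m at a=12/5 m (b=L-a=8/5):
  M_3 = M₀x/L  [x≤a] = 17·(4/5)/4 = 17/5 kN·m
Load 4 — applied couple M₀=12 kN·m at a=1 m (b=L-a=3):
  M_4 = M₀x/L  [x≤a] = 12·(4/5)/4 = 12/5 kN·m
Superposition: M = Σ M_i = 2581/125 kN·m ≈ 20.648000 kN·m

M(4/5) = 2581/125 kN·m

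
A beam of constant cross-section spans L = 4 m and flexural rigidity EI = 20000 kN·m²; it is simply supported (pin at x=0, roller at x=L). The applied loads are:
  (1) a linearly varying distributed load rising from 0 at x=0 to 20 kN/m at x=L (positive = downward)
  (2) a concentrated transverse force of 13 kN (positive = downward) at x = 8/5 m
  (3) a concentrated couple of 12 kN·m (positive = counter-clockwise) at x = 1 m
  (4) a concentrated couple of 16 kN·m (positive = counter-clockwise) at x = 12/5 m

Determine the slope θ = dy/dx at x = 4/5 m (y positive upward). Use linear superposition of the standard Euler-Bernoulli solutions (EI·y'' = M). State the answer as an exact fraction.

θ(4/5) = -65993/45000000 rad

Load 1 — triangular load w₀=20 kN/m (0→w₀ over full span):
  θ_1 = -w₀(7L⁴-30L²x²+15x⁴)/(360LEI) = -20·(7·4⁴-30·4²·(4/5)²+15·(4/5)⁴)/(360·4·20000) = -728/703125 rad
Load 2 — point force P=13 kN at a=8/5 m (b=L-a=12/5):
  θ_2 = -Pb(L²-b²-3x²)/(6LEI)  [x≤a] = -13·(12/5)·(4²-(12/5)²-3·(4/5)²)/(6·4·20000) = -169/312500 rad
Load 3 — applied couple M₀=12 kN·m at a=1 m (b=L-a=3):
  θ_3 = (M₀x²/(2L)+C₁)/EI  [x≤a] with C₁=M₀(3b²-L²)/(6L)=11/2 = (12·(4/5)²/(2·4)+(11/2))/20000 = 323/1000000 rad
Load 4 — applied couple M₀=16 kN·m at a=12/5 m (b=L-a=8/5):
  θ_4 = (M₀x²/(2L)+C₁)/EI  [x≤a] with C₁=M₀(3b²-L²)/(6L)=-416/75 = (16·(4/5)²/(2·4)+(-416/75))/20000 = -2/9375 rad
Superposition: θ = Σ θ_i = -65993/45000000 rad ≈ -0.001467 rad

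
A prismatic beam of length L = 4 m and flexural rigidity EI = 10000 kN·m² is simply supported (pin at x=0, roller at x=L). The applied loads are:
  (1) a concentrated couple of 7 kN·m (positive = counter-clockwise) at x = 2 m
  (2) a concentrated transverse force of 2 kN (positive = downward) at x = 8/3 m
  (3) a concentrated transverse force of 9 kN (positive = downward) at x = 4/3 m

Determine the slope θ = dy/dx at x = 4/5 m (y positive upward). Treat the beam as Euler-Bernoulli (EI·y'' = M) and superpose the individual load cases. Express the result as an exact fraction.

θ(4/5) = -36217/40500000 rad

Load 1 — applied couple M₀=7 kN·m at a=2 m (b=L-a=2):
  θ_1 = (M₀x²/(2L)+C₁)/EI  [x≤a] with C₁=M₀(3b²-L²)/(6L)=-7/6 = (7·(4/5)²/(2·4)+(-7/6))/10000 = -91/1500000 rad
Load 2 — point force P=2 kN at a=8/3 m (b=L-a=4/3):
  θ_2 = -Pb(L²-b²-3x²)/(6LEI)  [x≤a] = -2·(4/3)·(4²-(4/3)²-3·(4/5)²)/(6·4·10000) = -173/1265625 rad
Load 3 — point force P=9 kN at a=4/3 m (b=L-a=8/3):
  θ_3 = -Pb(L²-b²-3x²)/(6LEI)  [x≤a] = -9·(8/3)·(4²-(8/3)²-3·(4/5)²)/(6·4·10000) = -98/140625 rad
Superposition: θ = Σ θ_i = -36217/40500000 rad ≈ -0.000894 rad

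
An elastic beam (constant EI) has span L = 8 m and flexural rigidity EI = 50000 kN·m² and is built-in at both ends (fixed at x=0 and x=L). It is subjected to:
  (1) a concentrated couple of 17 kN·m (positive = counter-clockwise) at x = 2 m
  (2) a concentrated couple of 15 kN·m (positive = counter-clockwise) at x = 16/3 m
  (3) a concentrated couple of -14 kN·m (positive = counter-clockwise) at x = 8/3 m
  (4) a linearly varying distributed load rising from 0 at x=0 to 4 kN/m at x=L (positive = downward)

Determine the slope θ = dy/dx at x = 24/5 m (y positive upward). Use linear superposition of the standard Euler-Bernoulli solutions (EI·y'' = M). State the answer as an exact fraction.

θ(24/5) = 11819/93750000 rad

Load 1 — applied couple M₀=17 kN·m at a=2 m (b=L-a=6):
  θ_1 = (R_Ax²/2 - M_Ax - M₀(x-a))/EI  [x>a] with R_A=153/64, M_A=-51/16 = ((153/64)·(24/5)²/2 - (-51/16)·(24/5) - 17·((24/5)-2))/50000 = -119/1250000 rad
Load 2 — applied couple M₀=15 kN·m at a=16/3 m (b=L-a=8/3):
  θ_2 = (R_Ax²/2 - M_Ax)/EI  [x≤a] with R_A=5/2, M_A=5 = ((5/2)·(24/5)²/2 - 5·(24/5))/50000 = 3/31250 rad
Load 3 — applied couple M₀=-14 kN·m at a=8/3 m (b=L-a=16/3):
  θ_3 = (R_Ax²/2 - M_Ax - M₀(x-a))/EI  [x>a] with R_A=-7/3, M_A=0 = ((-7/3)·(24/5)²/2 - 0·(24/5) - (-14)·((24/5)-(8/3)))/50000 = 14/234375 rad
Load 4 — triangular load w₀=4 kN/m (0→w₀ over full span):
  θ_4 = -w₀(2x(L-x)(L-2x)(x+2L)+x²(L-x)²)/(120LEI) = -4·(2·(24/5)·(8-(24/5))·(8-2·(24/5))·((24/5)+2·8)+(24/5)²·(8-(24/5))²)/(120·8·50000) = 128/1953125 rad
Superposition: θ = Σ θ_i = 11819/93750000 rad ≈ 0.000126 rad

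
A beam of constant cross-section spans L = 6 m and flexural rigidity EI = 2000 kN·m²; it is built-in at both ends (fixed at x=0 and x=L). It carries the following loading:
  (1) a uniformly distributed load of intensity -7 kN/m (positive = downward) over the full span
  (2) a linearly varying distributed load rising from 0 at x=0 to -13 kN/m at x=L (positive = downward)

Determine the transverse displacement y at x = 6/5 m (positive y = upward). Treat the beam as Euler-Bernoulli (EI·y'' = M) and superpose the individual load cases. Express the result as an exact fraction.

Load 1 — uniform load w=-7 kN/m over full span:
  y_1 = -wx²(L-x)²/(24EI) = -(-7)·(6/5)²·(6-(6/5))²/(24·2000) = 378/78125 m
Load 2 — triangular load w₀=-13 kN/m (0→w₀ over full span):
  y_2 = -w₀x²(L-x)²(x+2L)/(120LEI) = -(-13)·(6/5)²·(6-(6/5))²·((6/5)+2·6)/(120·6·2000) = 7722/1953125 m
Superposition: y = Σ y_i = 17172/1953125 m ≈ 0.008792 m

y(6/5) = 17172/1953125 m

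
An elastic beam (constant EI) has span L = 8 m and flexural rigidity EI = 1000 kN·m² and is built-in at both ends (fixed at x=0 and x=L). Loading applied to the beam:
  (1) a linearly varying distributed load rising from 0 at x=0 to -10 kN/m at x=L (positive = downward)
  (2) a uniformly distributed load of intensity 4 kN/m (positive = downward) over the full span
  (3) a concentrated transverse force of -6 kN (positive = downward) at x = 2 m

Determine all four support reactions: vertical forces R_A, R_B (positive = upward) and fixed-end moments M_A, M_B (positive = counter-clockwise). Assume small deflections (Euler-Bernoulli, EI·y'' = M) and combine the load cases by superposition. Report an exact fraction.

Load 1 — triangular load w₀=-10 kN/m (0→w₀ over full span):
  R_A = 3w₀L/20 = 3·(-10)·8/20 = -12 kN
  M_A = w₀L²/30 = (-10)·8²/30 = -64/3 kN·m
  R_B = 7w₀L/20 = 7·(-10)·8/20 = -28 kN
  M_B = -w₀L²/20 = -(-10)·8²/20 = 32 kN·m
Load 2 — uniform load w=4 kN/m over full span:
  R_A = wL/2 = 4·8/2 = 16 kN
  M_A = wL²/12 = 4·8²/12 = 64/3 kN·m
  R_B = wL/2 = 4·8/2 = 16 kN
  M_B = -wL²/12 = -4·8²/12 = -64/3 kN·m
Load 3 — point force P=-6 kN at a=2 m (b=L-a=6):
  R_A = Pb²(3a+b)/L³ = (-6)·6²·(3·2+6)/8³ = -81/16 kN
  M_A = Pab²/L² = (-6)·2·6²/8² = -27/4 kN·m
  R_B = Pa²(a+3b)/L³ = (-6)·2²·(2+3·6)/8³ = -15/16 kN
  M_B = -Pa²b/L² = -(-6)·2²·6/8² = 9/4 kN·m
Superposition: R_A = -17/16 kN, M_A = -27/4 kN·m, R_B = -207/16 kN, M_B = 155/12 kN·m

R_A = -17/16 kN, M_A = -27/4 kN·m, R_B = -207/16 kN, M_B = 155/12 kN·m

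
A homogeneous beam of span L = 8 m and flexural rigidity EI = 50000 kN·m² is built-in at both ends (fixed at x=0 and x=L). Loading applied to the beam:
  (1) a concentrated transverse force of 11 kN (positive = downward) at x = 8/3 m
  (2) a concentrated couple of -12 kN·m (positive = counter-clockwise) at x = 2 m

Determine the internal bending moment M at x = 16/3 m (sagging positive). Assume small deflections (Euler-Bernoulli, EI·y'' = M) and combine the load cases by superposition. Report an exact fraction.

Load 1 — point force P=11 kN at a=8/3 m (b=L-a=16/3):
  M_1 = Pa²(a+3b)(L-x)/L³ - Pa²b/L²  [x>a] = 11·(8/3)²·((8/3)+3·(16/3))·(8-(16/3))/8³ - 11·(8/3)²·(16/3)/8² = 88/81 kN·m
Load 2 — applied couple M₀=-12 kN·m at a=2 m (b=L-a=6):
  M_2 = R_Ax - M_A - M₀  [x>a] with R_A=-27/16, M_A=9/4 = (-27/16)·(16/3) - (9/4) - (-12) = 3/4 kN·m
Superposition: M = Σ M_i = 595/324 kN·m ≈ 1.836420 kN·m

M(16/3) = 595/324 kN·m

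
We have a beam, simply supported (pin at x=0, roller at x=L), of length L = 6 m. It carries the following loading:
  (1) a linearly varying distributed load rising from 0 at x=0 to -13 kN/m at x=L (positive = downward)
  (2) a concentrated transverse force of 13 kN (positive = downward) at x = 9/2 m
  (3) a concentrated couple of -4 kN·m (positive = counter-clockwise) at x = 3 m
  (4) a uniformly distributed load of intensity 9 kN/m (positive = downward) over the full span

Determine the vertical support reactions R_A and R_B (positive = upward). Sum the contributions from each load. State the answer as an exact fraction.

Load 1 — triangular load w₀=-13 kN/m (0→w₀ over full span):
  R_A = w₀L/6 = (-13)·6/6 = -13 kN
  R_B = w₀L/3 = (-13)·6/3 = -26 kN
Load 2 — point force P=13 kN at a=9/2 m (b=L-a=3/2):
  R_A = Pb/L = 13·(3/2)/6 = 13/4 kN
  R_B = Pa/L = 13·(9/2)/6 = 39/4 kN
Load 3 — applied couple M₀=-4 kN·m at a=3 m (b=L-a=3):
  R_A = M₀/L = (-4)/6 = -2/3 kN
  R_B = -M₀/L = -(-4)/6 = 2/3 kN
Load 4 — uniform load w=9 kN/m over full span:
  R_A = wL/2 = 9·6/2 = 27 kN
  R_B = wL/2 = 9·6/2 = 27 kN
Superposition: R_A = 199/12 kN, R_B = 137/12 kN

R_A = 199/12 kN, R_B = 137/12 kN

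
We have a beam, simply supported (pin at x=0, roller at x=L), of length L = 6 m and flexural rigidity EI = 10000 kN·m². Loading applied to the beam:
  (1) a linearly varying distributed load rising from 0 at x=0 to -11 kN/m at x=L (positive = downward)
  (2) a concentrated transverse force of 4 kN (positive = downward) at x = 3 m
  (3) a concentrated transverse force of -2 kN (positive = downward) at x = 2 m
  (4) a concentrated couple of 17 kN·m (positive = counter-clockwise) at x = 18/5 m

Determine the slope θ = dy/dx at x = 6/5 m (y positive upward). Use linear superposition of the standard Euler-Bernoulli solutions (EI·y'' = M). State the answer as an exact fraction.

Load 1 — triangular load w₀=-11 kN/m (0→w₀ over full span):
  θ_1 = -w₀(7L⁴-30L²x²+15x⁴)/(360LEI) = -(-11)·(7·6⁴-30·6²·(6/5)²+15·(6/5)⁴)/(360·6·10000) = 3003/781250 rad
Load 2 — point force P=4 kN at a=3 m (b=L-a=3):
  θ_2 = -Pb(L²-b²-3x²)/(6LEI)  [x≤a] = -4·3·(6²-3²-3·(6/5)²)/(6·6·10000) = -189/250000 rad
Load 3 — point force P=-2 kN at a=2 m (b=L-a=4):
  θ_3 = -Pb(L²-b²-3x²)/(6LEI)  [x≤a] = -(-2)·4·(6²-4²-3·(6/5)²)/(6·6·10000) = 49/140625 rad
Load 4 — applied couple M₀=17 kN·m at a=18/5 m (b=L-a=12/5):
  θ_4 = (M₀x²/(2L)+C₁)/EI  [x≤a] with C₁=M₀(3b²-L²)/(6L)=-221/25 = (17·(6/5)²/(2·6)+(-221/25))/10000 = -17/25000 rad
Superposition: θ = Σ θ_i = 155041/56250000 rad ≈ 0.002756 rad

θ(6/5) = 155041/56250000 rad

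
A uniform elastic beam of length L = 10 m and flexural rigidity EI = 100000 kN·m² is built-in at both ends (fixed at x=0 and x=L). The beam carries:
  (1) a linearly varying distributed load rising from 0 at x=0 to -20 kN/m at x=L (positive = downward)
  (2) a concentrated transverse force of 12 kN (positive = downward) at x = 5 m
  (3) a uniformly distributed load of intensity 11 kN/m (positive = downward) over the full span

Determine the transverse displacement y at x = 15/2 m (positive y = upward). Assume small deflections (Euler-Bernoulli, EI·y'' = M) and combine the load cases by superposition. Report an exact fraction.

y(15/2) = -1/3200 m

Load 1 — triangular load w₀=-20 kN/m (0→w₀ over full span):
  y_1 = -w₀x²(L-x)²(x+2L)/(120LEI) = -(-20)·(15/2)²·(10-(15/2))²·((15/2)+2·10)/(120·10·100000) = 33/20480 m
Load 2 — point force P=12 kN at a=5 m (b=L-a=5):
  y_2 = -Pa²(L-x)²(3bL-(3b+a)(L-x))/(6L³EI)  [x>a] = -12·5²·(10-(15/2))²·(3·5·10-(3·5+5)·(10-(15/2)))/(6·10³·100000) = -1/3200 m
Load 3 — uniform load w=11 kN/m over full span:
  y_3 = -wx²(L-x)²/(24EI) = -11·(15/2)²·(10-(15/2))²/(24·100000) = -33/20480 m
Superposition: y = Σ y_i = -1/3200 m ≈ -0.000313 m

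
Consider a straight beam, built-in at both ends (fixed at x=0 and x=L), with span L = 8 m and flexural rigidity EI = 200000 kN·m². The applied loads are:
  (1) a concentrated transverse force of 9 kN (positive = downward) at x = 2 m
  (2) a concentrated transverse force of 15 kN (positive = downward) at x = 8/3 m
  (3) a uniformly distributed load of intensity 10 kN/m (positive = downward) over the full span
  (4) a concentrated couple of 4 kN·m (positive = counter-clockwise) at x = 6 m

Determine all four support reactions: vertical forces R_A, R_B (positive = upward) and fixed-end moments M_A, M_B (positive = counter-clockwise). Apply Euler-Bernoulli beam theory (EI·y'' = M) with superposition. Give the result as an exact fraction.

Load 1 — point force P=9 kN at a=2 m (b=L-a=6):
  R_A = Pb²(3a+b)/L³ = 9·6²·(3·2+6)/8³ = 243/32 kN
  M_A = Pab²/L² = 9·2·6²/8² = 81/8 kN·m
  R_B = Pa²(a+3b)/L³ = 9·2²·(2+3·6)/8³ = 45/32 kN
  M_B = -Pa²b/L² = -9·2²·6/8² = -27/8 kN·m
Load 2 — point force P=15 kN at a=8/3 m (b=L-a=16/3):
  R_A = Pb²(3a+b)/L³ = 15·(16/3)²·(3·(8/3)+(16/3))/8³ = 100/9 kN
  M_A = Pab²/L² = 15·(8/3)·(16/3)²/8² = 160/9 kN·m
  R_B = Pa²(a+3b)/L³ = 15·(8/3)²·((8/3)+3·(16/3))/8³ = 35/9 kN
  M_B = -Pa²b/L² = -15·(8/3)²·(16/3)/8² = -80/9 kN·m
Load 3 — uniform load w=10 kN/m over full span:
  R_A = wL/2 = 10·8/2 = 40 kN
  M_A = wL²/12 = 10·8²/12 = 160/3 kN·m
  R_B = wL/2 = 10·8/2 = 40 kN
  M_B = -wL²/12 = -10·8²/12 = -160/3 kN·m
Load 4 — applied couple M₀=4 kN·m at a=6 m (b=L-a=2):
  R_A = 6M₀ab/L³ = 6·4·6·2/8³ = 9/16 kN
  M_A = M₀b(2a-b)/L² = 4·2·(2·6-2)/8² = 5/4 kN·m
  R_B = -6M₀ab/L³ = -6·4·6·2/8³ = -9/16 kN
  M_B = M₀a(2b-a)/L² = 4·6·(2·2-6)/8² = -3/4 kN·m
Superposition: R_A = 17069/288 kN, M_A = 5939/72 kN·m, R_B = 12883/288 kN, M_B = -4777/72 kN·m

R_A = 17069/288 kN, M_A = 5939/72 kN·m, R_B = 12883/288 kN, M_B = -4777/72 kN·m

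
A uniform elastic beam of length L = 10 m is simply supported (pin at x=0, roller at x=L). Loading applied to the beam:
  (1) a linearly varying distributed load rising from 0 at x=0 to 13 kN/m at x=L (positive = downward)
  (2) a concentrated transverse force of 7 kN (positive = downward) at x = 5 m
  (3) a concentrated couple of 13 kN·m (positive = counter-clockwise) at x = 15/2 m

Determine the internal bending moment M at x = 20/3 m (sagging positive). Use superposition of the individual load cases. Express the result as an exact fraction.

M(20/3) = 8147/81 kN·m

Load 1 — triangular load w₀=13 kN/m (0→w₀ over full span):
  M_1 = w₀Lx/6 - w₀x³/(6L) = 13·10·(20/3)/6 - 13·(20/3)³/(6·10) = 6500/81 kN·m
Load 2 — point force P=7 kN at a=5 m (b=L-a=5):
  M_2 = Pa(L-x)/L  [x>a] = 7·5·(10-(20/3))/10 = 35/3 kN·m
Load 3 — applied couple M₀=13 kN·m at a=15/2 m (b=L-a=5/2):
  M_3 = M₀x/L  [x≤a] = 13·(20/3)/10 = 26/3 kN·m
Superposition: M = Σ M_i = 8147/81 kN·m ≈ 100.580247 kN·m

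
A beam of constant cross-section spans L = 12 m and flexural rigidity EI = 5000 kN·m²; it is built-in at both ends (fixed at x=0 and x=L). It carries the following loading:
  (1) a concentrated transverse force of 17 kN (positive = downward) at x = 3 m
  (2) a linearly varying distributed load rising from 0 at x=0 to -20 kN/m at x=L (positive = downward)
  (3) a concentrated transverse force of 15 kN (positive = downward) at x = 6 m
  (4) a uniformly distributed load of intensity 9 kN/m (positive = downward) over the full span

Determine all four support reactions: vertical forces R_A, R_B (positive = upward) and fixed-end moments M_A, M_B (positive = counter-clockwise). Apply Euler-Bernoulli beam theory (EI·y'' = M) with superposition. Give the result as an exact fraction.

R_A = 1275/32 kN, M_A = 1011/16 kN·m, R_B = -635/32 kN, M_B = 63/16 kN·m

Load 1 — point force P=17 kN at a=3 m (b=L-a=9):
  R_A = Pb²(3a+b)/L³ = 17·9²·(3·3+9)/12³ = 459/32 kN
  M_A = Pab²/L² = 17·3·9²/12² = 459/16 kN·m
  R_B = Pa²(a+3b)/L³ = 17·3²·(3+3·9)/12³ = 85/32 kN
  M_B = -Pa²b/L² = -17·3²·9/12² = -153/16 kN·m
Load 2 — triangular load w₀=-20 kN/m (0→w₀ over full span):
  R_A = 3w₀L/20 = 3·(-20)·12/20 = -36 kN
  M_A = w₀L²/30 = (-20)·12²/30 = -96 kN·m
  R_B = 7w₀L/20 = 7·(-20)·12/20 = -84 kN
  M_B = -w₀L²/20 = -(-20)·12²/20 = 144 kN·m
Load 3 — point force P=15 kN at a=6 m (b=L-a=6):
  R_A = Pb²(3a+b)/L³ = 15·6²·(3·6+6)/12³ = 15/2 kN
  M_A = Pab²/L² = 15·6·6²/12² = 45/2 kN·m
  R_B = Pa²(a+3b)/L³ = 15·6²·(6+3·6)/12³ = 15/2 kN
  M_B = -Pa²b/L² = -15·6²·6/12² = -45/2 kN·m
Load 4 — uniform load w=9 kN/m over full span:
  R_A = wL/2 = 9·12/2 = 54 kN
  M_A = wL²/12 = 9·12²/12 = 108 kN·m
  R_B = wL/2 = 9·12/2 = 54 kN
  M_B = -wL²/12 = -9·12²/12 = -108 kN·m
Superposition: R_A = 1275/32 kN, M_A = 1011/16 kN·m, R_B = -635/32 kN, M_B = 63/16 kN·m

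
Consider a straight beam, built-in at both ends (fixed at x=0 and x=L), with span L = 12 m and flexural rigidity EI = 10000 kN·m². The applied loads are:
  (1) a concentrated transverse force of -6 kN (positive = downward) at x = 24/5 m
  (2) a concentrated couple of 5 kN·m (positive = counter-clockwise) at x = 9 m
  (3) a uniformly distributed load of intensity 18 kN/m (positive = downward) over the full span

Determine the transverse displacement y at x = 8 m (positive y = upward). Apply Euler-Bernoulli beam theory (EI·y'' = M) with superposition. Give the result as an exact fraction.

Load 1 — point force P=-6 kN at a=24/5 m (b=L-a=36/5):
  y_1 = -Pa²(L-x)²(3bL-(3b+a)(L-x))/(6L³EI)  [x>a] = -(-6)·(24/5)²·(12-8)²·(3·(36/5)·12-(3·(36/5)+(24/5))·(12-8))/(6·12³·10000) = 256/78125 m
Load 2 — applied couple M₀=5 kN·m at a=9 m (b=L-a=3):
  y_2 = (R_Ax³/6 - M_Ax²/2)/EI  [x≤a] with R_A=15/32, M_A=25/16 = ((15/32)·8³/6 - (25/16)·8²/2)/10000 = -1/1000 m
Load 3 — uniform load w=18 kN/m over full span:
  y_3 = -wx²(L-x)²/(24EI) = -18·8²·(12-8)²/(24·10000) = -48/625 m
Superposition: y = Σ y_i = -46577/625000 m ≈ -0.074523 m

y(8) = -46577/625000 m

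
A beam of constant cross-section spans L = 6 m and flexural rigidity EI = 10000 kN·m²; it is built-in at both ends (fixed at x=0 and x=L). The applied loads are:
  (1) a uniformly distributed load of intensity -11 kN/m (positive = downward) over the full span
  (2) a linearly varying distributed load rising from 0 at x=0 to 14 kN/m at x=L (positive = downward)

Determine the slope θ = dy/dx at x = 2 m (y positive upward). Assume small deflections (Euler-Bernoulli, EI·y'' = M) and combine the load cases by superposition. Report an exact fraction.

θ(2) = 53/112500 rad

Load 1 — uniform load w=-11 kN/m over full span:
  θ_1 = -wx(L-x)(L-2x)/(12EI) = -(-11)·2·(6-2)·(6-2·2)/(12·10000) = 11/7500 rad
Load 2 — triangular load w₀=14 kN/m (0→w₀ over full span):
  θ_2 = -w₀(2x(L-x)(L-2x)(x+2L)+x²(L-x)²)/(120LEI) = -14·(2·2·(6-2)·(6-2·2)·(2+2·6)+2²·(6-2)²)/(120·6·10000) = -28/28125 rad
Superposition: θ = Σ θ_i = 53/112500 rad ≈ 0.000471 rad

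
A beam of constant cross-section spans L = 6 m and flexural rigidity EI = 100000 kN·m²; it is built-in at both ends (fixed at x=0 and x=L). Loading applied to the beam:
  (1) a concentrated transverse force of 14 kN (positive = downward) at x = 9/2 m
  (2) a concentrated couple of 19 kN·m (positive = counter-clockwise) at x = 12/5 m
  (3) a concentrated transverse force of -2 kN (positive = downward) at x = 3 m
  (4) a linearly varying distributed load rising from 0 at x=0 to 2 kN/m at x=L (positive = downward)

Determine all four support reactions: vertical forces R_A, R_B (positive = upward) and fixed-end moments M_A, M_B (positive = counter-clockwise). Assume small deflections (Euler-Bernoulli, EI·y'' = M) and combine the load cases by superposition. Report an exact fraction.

Load 1 — point force P=14 kN at a=9/2 m (b=L-a=3/2):
  R_A = Pb²(3a+b)/L³ = 14·(3/2)²·(3·(9/2)+(3/2))/6³ = 35/16 kN
  M_A = Pab²/L² = 14·(9/2)·(3/2)²/6² = 63/16 kN·m
  R_B = Pa²(a+3b)/L³ = 14·(9/2)²·((9/2)+3·(3/2))/6³ = 189/16 kN
  M_B = -Pa²b/L² = -14·(9/2)²·(3/2)/6² = -189/16 kN·m
Load 2 — applied couple M₀=19 kN·m at a=12/5 m (b=L-a=18/5):
  R_A = 6M₀ab/L³ = 6·19·(12/5)·(18/5)/6³ = 114/25 kN
  M_A = M₀b(2a-b)/L² = 19·(18/5)·(2·(12/5)-(18/5))/6² = 57/25 kN·m
  R_B = -6M₀ab/L³ = -6·19·(12/5)·(18/5)/6³ = -114/25 kN
  M_B = M₀a(2b-a)/L² = 19·(12/5)·(2·(18/5)-(12/5))/6² = 152/25 kN·m
Load 3 — point force P=-2 kN at a=3 m (b=L-a=3):
  R_A = Pb²(3a+b)/L³ = (-2)·3²·(3·3+3)/6³ = -1 kN
  M_A = Pab²/L² = (-2)·3·3²/6² = -3/2 kN·m
  R_B = Pa²(a+3b)/L³ = (-2)·3²·(3+3·3)/6³ = -1 kN
  M_B = -Pa²b/L² = -(-2)·3²·3/6² = 3/2 kN·m
Load 4 — triangular load w₀=2 kN/m (0→w₀ over full span):
  R_A = 3w₀L/20 = 3·2·6/20 = 9/5 kN
  M_A = w₀L²/30 = 2·6²/30 = 12/5 kN·m
  R_B = 7w₀L/20 = 7·2·6/20 = 21/5 kN
  M_B = -w₀L²/20 = -2·6²/20 = -18/5 kN·m
Superposition: R_A = 3019/400 kN, M_A = 2847/400 kN·m, R_B = 4181/400 kN, M_B = -3133/400 kN·m

R_A = 3019/400 kN, M_A = 2847/400 kN·m, R_B = 4181/400 kN, M_B = -3133/400 kN·m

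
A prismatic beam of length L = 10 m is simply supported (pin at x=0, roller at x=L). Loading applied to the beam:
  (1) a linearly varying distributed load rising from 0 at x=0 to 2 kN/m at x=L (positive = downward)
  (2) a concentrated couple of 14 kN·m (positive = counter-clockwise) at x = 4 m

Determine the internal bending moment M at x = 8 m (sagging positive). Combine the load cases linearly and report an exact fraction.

Load 1 — triangular load w₀=2 kN/m (0→w₀ over full span):
  M_1 = w₀Lx/6 - w₀x³/(6L) = 2·10·8/6 - 2·8³/(6·10) = 48/5 kN·m
Load 2 — applied couple M₀=14 kN·m at a=4 m (b=L-a=6):
  M_2 = M₀x/L - M₀  [x>a] = 14·8/10 - 14 = -14/5 kN·m
Superposition: M = Σ M_i = 34/5 kN·m ≈ 6.800000 kN·m

M(8) = 34/5 kN·m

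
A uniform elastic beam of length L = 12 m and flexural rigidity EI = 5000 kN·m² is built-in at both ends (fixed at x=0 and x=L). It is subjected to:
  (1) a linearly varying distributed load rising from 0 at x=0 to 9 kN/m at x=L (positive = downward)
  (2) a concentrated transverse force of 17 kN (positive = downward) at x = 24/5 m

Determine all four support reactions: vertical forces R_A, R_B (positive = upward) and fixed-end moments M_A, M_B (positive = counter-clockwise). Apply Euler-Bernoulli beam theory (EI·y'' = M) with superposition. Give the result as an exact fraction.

R_A = 3402/125 kN, M_A = 9072/125 kN·m, R_B = 5473/125 kN, M_B = -10548/125 kN·m

Load 1 — triangular load w₀=9 kN/m (0→w₀ over full span):
  R_A = 3w₀L/20 = 3·9·12/20 = 81/5 kN
  M_A = w₀L²/30 = 9·12²/30 = 216/5 kN·m
  R_B = 7w₀L/20 = 7·9·12/20 = 189/5 kN
  M_B = -w₀L²/20 = -9·12²/20 = -324/5 kN·m
Load 2 — point force P=17 kN at a=24/5 m (b=L-a=36/5):
  R_A = Pb²(3a+b)/L³ = 17·(36/5)²·(3·(24/5)+(36/5))/12³ = 1377/125 kN
  M_A = Pab²/L² = 17·(24/5)·(36/5)²/12² = 3672/125 kN·m
  R_B = Pa²(a+3b)/L³ = 17·(24/5)²·((24/5)+3·(36/5))/12³ = 748/125 kN
  M_B = -Pa²b/L² = -17·(24/5)²·(36/5)/12² = -2448/125 kN·m
Superposition: R_A = 3402/125 kN, M_A = 9072/125 kN·m, R_B = 5473/125 kN, M_B = -10548/125 kN·m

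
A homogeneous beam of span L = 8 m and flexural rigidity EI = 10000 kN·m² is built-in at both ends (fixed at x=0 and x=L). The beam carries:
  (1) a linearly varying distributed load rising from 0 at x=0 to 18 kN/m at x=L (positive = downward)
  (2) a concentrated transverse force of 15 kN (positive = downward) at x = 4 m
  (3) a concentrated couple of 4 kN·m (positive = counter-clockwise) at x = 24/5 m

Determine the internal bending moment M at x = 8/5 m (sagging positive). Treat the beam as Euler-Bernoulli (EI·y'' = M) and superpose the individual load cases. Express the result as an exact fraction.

Load 1 — triangular load w₀=18 kN/m (0→w₀ over full span):
  M_1 = 3w₀Lx/20 - w₀L²/30 - w₀x³/(6L) = 3·18·8·(8/5)/20 - 18·8²/30 - 18·(8/5)³/(6·8) = -672/125 kN·m
Load 2 — point force P=15 kN at a=4 m (b=L-a=4):
  M_2 = Pb²(3a+b)x/L³ - Pab²/L²  [x≤a] = 15·4²·(3·4+4)·(8/5)/8³ - 15·4·4²/8² = -3 kN·m
Load 3 — applied couple M₀=4 kN·m at a=24/5 m (b=L-a=16/5):
  M_3 = R_Ax - M_A  [x≤a] with R_A=18/25, M_A=32/25 = (18/25)·(8/5) - (32/25) = -16/125 kN·m
Superposition: M = Σ M_i = -1063/125 kN·m ≈ -8.504000 kN·m

M(8/5) = -1063/125 kN·m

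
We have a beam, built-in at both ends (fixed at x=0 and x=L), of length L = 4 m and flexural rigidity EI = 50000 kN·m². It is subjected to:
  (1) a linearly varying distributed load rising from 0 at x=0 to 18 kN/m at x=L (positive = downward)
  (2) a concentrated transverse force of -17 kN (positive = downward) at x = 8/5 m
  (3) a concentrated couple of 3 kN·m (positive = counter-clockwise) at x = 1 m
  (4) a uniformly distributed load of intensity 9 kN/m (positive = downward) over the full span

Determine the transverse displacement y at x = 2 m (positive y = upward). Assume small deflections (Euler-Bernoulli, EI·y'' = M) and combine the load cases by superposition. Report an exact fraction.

y(2) = -9259/75000000 m

Load 1 — triangular load w₀=18 kN/m (0→w₀ over full span):
  y_1 = -w₀x²(L-x)²(x+2L)/(120LEI) = -18·2²·(4-2)²·(2+2·4)/(120·4·50000) = -3/25000 m
Load 2 — point force P=-17 kN at a=8/5 m (b=L-a=12/5):
  y_2 = -Pa²(L-x)²(3bL-(3b+a)(L-x))/(6L³EI)  [x>a] = -(-17)·(8/5)²·(4-2)²·(3·(12/5)·4-(3·(12/5)+(8/5))·(4-2))/(6·4³·50000) = 119/1171875 m
Load 3 — applied couple M₀=3 kN·m at a=1 m (b=L-a=3):
  y_3 = (R_Ax³/6 - M_Ax²/2 - M₀(x-a)²/2)/EI  [x>a] with R_A=27/32, M_A=-9/16 = ((27/32)·2³/6 - (-9/16)·2²/2 - 3·(2-1)²/2)/50000 = 3/200000 m
Load 4 — uniform load w=9 kN/m over full span:
  y_4 = -wx²(L-x)²/(24EI) = -9·2²·(4-2)²/(24·50000) = -3/25000 m
Superposition: y = Σ y_i = -9259/75000000 m ≈ -0.000123 m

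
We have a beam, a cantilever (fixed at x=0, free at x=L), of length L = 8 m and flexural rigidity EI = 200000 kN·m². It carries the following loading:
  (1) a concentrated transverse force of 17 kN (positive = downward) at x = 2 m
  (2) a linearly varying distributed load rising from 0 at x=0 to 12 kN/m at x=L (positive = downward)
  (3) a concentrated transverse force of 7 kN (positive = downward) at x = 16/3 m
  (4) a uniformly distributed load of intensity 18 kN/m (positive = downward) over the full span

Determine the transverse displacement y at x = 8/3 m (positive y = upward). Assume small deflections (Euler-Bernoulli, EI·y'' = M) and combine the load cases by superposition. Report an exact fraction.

y(8/3) = -780527/60750000 m

Load 1 — point force P=17 kN at a=2 m (b=L-a=6):
  y_1 = -Pa²(3x-a)/(6EI)  [x>a] = -17·2²·(3·(8/3)-2)/(6·200000) = -17/50000 m
Load 2 — triangular load w₀=12 kN/m (0→w₀ over full span):
  y_2 = (w₀Lx³/12-w₀L²x²/6-w₀x⁵/(120L))/EI = (12·8·(8/3)³/12-12·8²·(8/3)²/6-12·(8/3)⁵/(120·8))/200000 = -14432/3796875 m
Load 3 — point force P=7 kN at a=16/3 m (b=L-a=8/3):
  y_3 = -Px²(3a-x)/(6EI)  [x≤a] = -7·(8/3)²·(3·(16/3)-(8/3))/(6·200000) = -28/50625 m
Load 4 — uniform load w=18 kN/m over full span:
  y_4 = -wx²(x²-4Lx+6L²)/(24EI) = -18·(8/3)²·((8/3)²-4·8·(8/3)+6·8²)/(24·200000) = -688/84375 m
Superposition: y = Σ y_i = -780527/60750000 m ≈ -0.012848 m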